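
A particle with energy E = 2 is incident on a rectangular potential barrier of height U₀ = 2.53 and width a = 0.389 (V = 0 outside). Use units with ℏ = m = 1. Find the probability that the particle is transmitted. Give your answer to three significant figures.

T = 0.797

Since E < U₀ the interior solution is evanescent with decay constant κ = √(2m(U₀ − E))/ℏ = 1.030.
κa = 0.4005, sinh(κa) = 0.4113.
Matching ψ, ψ′ at both faces gives T = [1 + U₀² sinh²(κa) / (4E(U₀ − E))]⁻¹ = 1/1.255 = 0.797.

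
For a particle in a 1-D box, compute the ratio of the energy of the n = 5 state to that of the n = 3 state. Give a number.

2.77778

Since E_n ∝ n², the ratio is (5/3)² = 2.77778.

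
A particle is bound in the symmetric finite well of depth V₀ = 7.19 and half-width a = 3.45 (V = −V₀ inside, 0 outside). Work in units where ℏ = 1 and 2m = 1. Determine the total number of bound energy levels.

N = 6

The dimensionless depth is z₀ = a√(2mV₀)/ℏ = 3.45 × √(7.190) = 9.251.
The even/odd transcendental equations gain one root per π/2 in z₀, giving N = 1 + ⌊2z₀/π⌋ = 1 + ⌊5.889⌋ = 6.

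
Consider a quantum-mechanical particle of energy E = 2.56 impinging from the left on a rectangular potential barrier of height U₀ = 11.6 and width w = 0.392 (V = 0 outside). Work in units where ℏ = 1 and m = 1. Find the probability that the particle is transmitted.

Since E < U₀ the interior solution is evanescent with decay constant κ = √(2m(U₀ − E))/ℏ = 4.252.
κw = 1.667, sinh(κw) = 2.553.
Matching ψ, ψ′ at both faces gives T = [1 + U₀² sinh²(κw) / (4E(U₀ − E))]⁻¹ = 1/10.48 = 0.0955.

T = 0.0955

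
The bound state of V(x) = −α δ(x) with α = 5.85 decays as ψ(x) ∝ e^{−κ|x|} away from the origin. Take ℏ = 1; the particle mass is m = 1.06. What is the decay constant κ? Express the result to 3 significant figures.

Integrating the TISE across x = 0 gives the cusp condition ψ'(0⁺) − ψ'(0⁻) = −(2mα/ℏ²)ψ(0).
With ψ ∝ e^{−κ|x|} this yields −2κ = −2mα/ℏ², so κ = mα/ℏ² = 6.201.

κ = 6.20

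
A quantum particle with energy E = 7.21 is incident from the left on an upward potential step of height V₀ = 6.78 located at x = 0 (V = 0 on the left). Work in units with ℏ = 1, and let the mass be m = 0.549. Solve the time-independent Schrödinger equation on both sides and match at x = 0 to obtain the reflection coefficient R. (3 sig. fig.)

R = 0.369

The wavenumbers are k₁ = √(2mE)/ℏ = 2.814 on the left and k₂ = √(2m(E − V₀))/ℏ = 0.6871 on the right.
Matching ψ and ψ′ at x = 0 gives r = (k₁ − k₂)/(k₁ + k₂), so R = r² = 0.3690 and T = 1 − R = 0.6310.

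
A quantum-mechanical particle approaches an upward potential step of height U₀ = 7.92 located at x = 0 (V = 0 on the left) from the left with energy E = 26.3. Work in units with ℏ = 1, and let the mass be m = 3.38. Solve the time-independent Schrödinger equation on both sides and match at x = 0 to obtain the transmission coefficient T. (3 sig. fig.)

T = 0.992

On each side the TISE gives plane waves with k = √(2m(E − V))/ℏ: k₁ = √(2·3.38·26.3) = 13.33, k₂ = √(2·3.38·18.38) = 11.15.
Matching ψ and ψ′ at x = 0 gives r = (k₁ − k₂)/(k₁ + k₂), so R = r² = 0.007981 and T = 1 − R = 0.9920.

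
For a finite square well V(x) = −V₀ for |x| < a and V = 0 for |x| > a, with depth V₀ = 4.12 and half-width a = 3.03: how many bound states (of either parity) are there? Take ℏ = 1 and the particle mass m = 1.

N = 6

Define the well-strength parameter z₀ = (a/ℏ)√(2mV₀) = 3.03 × √(2·1·4.12) = 8.698.
The even/odd transcendental equations gain one root per π/2 in z₀, giving N = 1 + ⌊2z₀/π⌋ = 1 + ⌊5.537⌋ = 6.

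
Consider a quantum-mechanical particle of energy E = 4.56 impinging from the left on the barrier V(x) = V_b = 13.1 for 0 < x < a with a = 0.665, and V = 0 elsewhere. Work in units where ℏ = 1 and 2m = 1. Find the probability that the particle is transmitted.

T = 0.0720

E < V_b: inside the barrier ψ ∝ e^{±κx} with κ = √(2m(V_b − E))/ℏ = 2.922.
κa = 1.943, sinh(κa) = 3.419.
The exact tunnelling result is T⁻¹ = 1 + V_b² sinh²(κa) / [4E(V_b − E)] = 13.88, so T = 0.0720.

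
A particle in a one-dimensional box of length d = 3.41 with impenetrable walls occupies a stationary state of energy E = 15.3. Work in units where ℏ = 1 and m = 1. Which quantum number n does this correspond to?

From E_n = n²π²ℏ²/(2md²) invert to n = √(2md²E)/(πℏ).
n = (3.41/π) × √(2 × 1 × 15.3) = 6.004 → n = 6.

n = 6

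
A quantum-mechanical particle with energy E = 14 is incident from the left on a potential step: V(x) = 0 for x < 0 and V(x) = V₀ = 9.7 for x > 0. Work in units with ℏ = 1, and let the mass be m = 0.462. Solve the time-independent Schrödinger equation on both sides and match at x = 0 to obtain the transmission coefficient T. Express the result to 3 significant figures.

T = 0.918

The wavenumbers are k₁ = √(2mE)/ℏ = 3.597 on the left and k₂ = √(2m(E − V₀))/ℏ = 1.993 on the right.
Continuity of ψ and ψ′ at the step yields the reflection amplitude r = (k₁ − k₂)/(k₁ + k₂) = 0.2868; thus R = |r|² = 0.08227, T = 0.9177.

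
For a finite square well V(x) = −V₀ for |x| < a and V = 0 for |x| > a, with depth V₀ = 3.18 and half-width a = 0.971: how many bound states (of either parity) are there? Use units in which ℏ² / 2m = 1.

N = 2

The dimensionless depth is z₀ = a√(2mV₀)/ℏ = 0.971 × √(3.180) = 1.732.
The even/odd transcendental equations gain one root per π/2 in z₀, giving N = 1 + ⌊2z₀/π⌋ = 1 + ⌊1.102⌋ = 2.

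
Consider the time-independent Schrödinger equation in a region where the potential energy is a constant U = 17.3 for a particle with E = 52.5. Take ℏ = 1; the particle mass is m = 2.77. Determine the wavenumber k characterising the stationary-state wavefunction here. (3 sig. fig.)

k = 14.0

With E > U the solution is oscillatory, ψ ∝ e^{±ikx} with k = √(2m(E − U))/ℏ.
k = √(2 × 2.77 × 35.2) = 13.96.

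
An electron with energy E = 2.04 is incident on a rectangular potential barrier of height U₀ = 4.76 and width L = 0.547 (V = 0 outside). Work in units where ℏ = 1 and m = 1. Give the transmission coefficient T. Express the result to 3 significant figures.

T = 0.264

Since E < U₀ the interior solution is evanescent with decay constant κ = √(2m(U₀ − E))/ℏ = 2.332.
κL = 1.276, sinh(κL) = 1.651.
Matching ψ, ψ′ at both faces gives T = [1 + U₀² sinh²(κL) / (4E(U₀ − E))]⁻¹ = 1/3.783 = 0.264.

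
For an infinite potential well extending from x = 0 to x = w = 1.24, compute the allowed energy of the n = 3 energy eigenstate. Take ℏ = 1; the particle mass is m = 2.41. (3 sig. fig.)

E = 12.0

The infinite-well eigenfunctions ψ_n = √(2/w) sin(nπx/w) vanish at both walls, giving E_n = n²π²ℏ²/(2mw²).
E_3 = 3² × π² / (2 × 2.41 × 1.24²) = 11.99.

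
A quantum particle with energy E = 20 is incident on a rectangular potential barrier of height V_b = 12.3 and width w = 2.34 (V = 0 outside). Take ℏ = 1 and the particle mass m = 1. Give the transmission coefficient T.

E > V_b: inside the barrier k₂ = √(2m(E − V_b))/ℏ = 3.924, k₂w = 9.183.
T = [1 + V_b² sin²(k₂w) / (4E(E − V_b))]⁻¹ = 1/1.014 = 0.986.

T = 0.986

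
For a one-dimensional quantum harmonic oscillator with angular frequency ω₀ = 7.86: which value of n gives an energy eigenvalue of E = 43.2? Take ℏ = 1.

n = 5

Invert E_n = (n + ½)ℏω₀: n = E/ℏω₀ − ½ = 4.996, so n = 5.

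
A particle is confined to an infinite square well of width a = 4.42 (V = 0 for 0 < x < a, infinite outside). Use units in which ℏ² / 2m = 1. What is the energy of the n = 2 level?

Requiring ψ(0) = ψ(a) = 0 quantises k = nπ/a, hence E_n = ℏ²k²/2m = n²π²ℏ²/(2ma²).
E_2 = 2² × π² / (2 × 0.5 × 4.42²) = 2.021.

E = 2.02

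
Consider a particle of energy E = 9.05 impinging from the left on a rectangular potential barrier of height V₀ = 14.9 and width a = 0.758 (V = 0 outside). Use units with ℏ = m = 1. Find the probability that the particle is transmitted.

Since E < V₀ the interior solution is evanescent with decay constant κ = √(2m(V₀ − E))/ℏ = 3.421.
κa = 2.593, sinh(κa) = 6.646.
The exact tunnelling result is T⁻¹ = 1 + V₀² sinh²(κa) / [4E(V₀ − E)] = 47.30, so T = 0.0211.

T = 0.0211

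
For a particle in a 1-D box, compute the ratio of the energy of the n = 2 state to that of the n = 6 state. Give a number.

E_n = n²π²ℏ²/(2mL²) so the ratio is n₂²/n₁² = 4/36 = 0.111111.

0.111111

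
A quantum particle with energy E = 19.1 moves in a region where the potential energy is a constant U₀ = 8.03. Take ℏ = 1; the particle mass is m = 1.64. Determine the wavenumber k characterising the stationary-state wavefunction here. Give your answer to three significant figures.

With E > U₀ the solution is oscillatory, ψ ∝ e^{±ikx} with k = √(2m(E − U₀))/ℏ.
k = √(2 × 1.64 × 11.07) = 6.026.

k = 6.03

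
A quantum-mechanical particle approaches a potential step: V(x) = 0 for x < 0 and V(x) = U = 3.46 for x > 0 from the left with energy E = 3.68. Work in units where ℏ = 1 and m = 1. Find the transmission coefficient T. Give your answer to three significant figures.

T = 0.631

The wavenumbers are k₁ = √(2mE)/ℏ = 2.713 on the left and k₂ = √(2m(E − U))/ℏ = 0.6633 on the right.
Continuity of ψ and ψ′ at the step yields the reflection amplitude r = (k₁ − k₂)/(k₁ + k₂) = 0.6071; thus R = |r|² = 0.3685, T = 0.6315.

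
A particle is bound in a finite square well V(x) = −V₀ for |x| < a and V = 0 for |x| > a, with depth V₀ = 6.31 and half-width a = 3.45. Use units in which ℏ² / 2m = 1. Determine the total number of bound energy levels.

N = 6

Define the well-strength parameter z₀ = (a/ℏ)√(2mV₀) = 3.45 × √(2·0.5·6.31) = 8.666.
The even/odd transcendental equations gain one root per π/2 in z₀, giving N = 1 + ⌊2z₀/π⌋ = 1 + ⌊5.517⌋ = 6.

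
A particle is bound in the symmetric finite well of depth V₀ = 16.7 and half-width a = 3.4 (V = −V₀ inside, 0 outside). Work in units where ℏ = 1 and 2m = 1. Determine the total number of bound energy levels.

The dimensionless depth is z₀ = a√(2mV₀)/ℏ = 3.4 × √(16.70) = 13.89.
A new bound state (alternating even/odd) appears each time z₀ passes a multiple of π/2, so N = ⌊2z₀/π⌋ + 1 = ⌊8.845⌋ + 1 = 9.

N = 9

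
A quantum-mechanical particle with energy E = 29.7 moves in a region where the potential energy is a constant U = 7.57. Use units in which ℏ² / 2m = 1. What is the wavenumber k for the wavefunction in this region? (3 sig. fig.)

k = 4.70

With E > U the solution is oscillatory, ψ ∝ e^{±ikx} with k = √(2m(E − U))/ℏ.
k = √(2 × 0.5 × 22.13) = 4.704.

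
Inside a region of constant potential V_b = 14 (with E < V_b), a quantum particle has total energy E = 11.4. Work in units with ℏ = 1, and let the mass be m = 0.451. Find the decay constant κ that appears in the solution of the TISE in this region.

κ = 1.53

Since E < V_b the TISE in this region is ψ'' = κ²ψ with κ = √(2m(V_b − E))/ℏ.
κ = √(2 × 0.451 × 2.6) = 1.531.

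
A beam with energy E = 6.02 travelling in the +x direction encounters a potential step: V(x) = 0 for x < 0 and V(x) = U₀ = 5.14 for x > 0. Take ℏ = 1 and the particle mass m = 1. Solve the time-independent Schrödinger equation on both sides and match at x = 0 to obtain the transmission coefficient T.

T = 0.800

On each side the TISE gives plane waves with k = √(2m(E − V))/ℏ: k₁ = √(2·1·6.02) = 3.470, k₂ = √(2·1·0.88) = 1.327.
Continuity of ψ and ψ′ at the step yields the reflection amplitude r = (k₁ − k₂)/(k₁ + k₂) = 0.4468; thus R = |r|² = 0.1997, T = 0.8003.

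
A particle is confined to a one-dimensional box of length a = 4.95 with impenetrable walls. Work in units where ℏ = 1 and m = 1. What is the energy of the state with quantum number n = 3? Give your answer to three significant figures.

The infinite-well eigenfunctions ψ_n = √(2/a) sin(nπx/a) vanish at both walls, giving E_n = n²π²ℏ²/(2ma²).
E_3 = 3² × π² / (2 × 1 × 4.95²) = 1.813.

E = 1.81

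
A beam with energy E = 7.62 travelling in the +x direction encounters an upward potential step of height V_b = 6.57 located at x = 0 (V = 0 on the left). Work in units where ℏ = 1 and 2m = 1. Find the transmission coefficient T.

The wavenumbers are k₁ = √(2mE)/ℏ = 2.760 on the left and k₂ = √(2m(E − V_b))/ℏ = 1.025 on the right.
Matching ψ and ψ′ at x = 0 gives r = (k₁ − k₂)/(k₁ + k₂), so R = r² = 0.2103 and T = 1 − R = 0.7897.

T = 0.790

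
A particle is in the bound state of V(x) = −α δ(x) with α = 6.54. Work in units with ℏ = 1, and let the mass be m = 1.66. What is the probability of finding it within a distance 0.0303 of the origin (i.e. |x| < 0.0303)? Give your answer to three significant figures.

P = 0.482

The normalised bound state is ψ = √κ e^{−κ|x|} with κ = mα/ℏ² = 10.86.
P(|x| < d) = ∫_{−d}^{d} κ e^{−2κ|x|} dx = 1 − e^{−2κd} = 1 − e^{−0.6579} = 0.4821.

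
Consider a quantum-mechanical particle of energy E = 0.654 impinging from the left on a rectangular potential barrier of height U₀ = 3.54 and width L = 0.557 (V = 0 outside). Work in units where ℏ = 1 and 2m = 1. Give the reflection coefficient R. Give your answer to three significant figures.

Since E < U₀ the interior solution is evanescent with decay constant κ = √(2m(U₀ − E))/ℏ = 1.699.
κL = 0.9462, sinh(κL) = 1.094.
The exact tunnelling result is T⁻¹ = 1 + U₀² sinh²(κL) / [4E(U₀ − E)] = 2.986, so T = 0.335.
R = 1 − T = 0.665.

R = 0.665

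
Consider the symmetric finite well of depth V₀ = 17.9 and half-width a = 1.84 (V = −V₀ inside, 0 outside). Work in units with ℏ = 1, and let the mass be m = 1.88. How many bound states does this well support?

Define the well-strength parameter z₀ = (a/ℏ)√(2mV₀) = 1.84 × √(2·1.88·17.9) = 15.10.
The even/odd transcendental equations gain one root per π/2 in z₀, giving N = 1 + ⌊2z₀/π⌋ = 1 + ⌊9.610⌋ = 10.

N = 10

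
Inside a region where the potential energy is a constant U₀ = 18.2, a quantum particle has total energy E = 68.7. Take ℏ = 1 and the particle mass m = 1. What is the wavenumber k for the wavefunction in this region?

k = 10.0

With E > U₀ the solution is oscillatory, ψ ∝ e^{±ikx} with k = √(2m(E − U₀))/ℏ.
k = √(2 × 1 × 50.5) = 10.05.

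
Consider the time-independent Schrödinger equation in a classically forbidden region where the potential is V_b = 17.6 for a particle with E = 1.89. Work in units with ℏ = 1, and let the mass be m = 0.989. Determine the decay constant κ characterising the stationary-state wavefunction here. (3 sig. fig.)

Since E < V_b the TISE in this region is ψ'' = κ²ψ with κ = √(2m(V_b − E))/ℏ.
κ = √(2 × 0.989 × 15.71) = 5.574.

κ = 5.57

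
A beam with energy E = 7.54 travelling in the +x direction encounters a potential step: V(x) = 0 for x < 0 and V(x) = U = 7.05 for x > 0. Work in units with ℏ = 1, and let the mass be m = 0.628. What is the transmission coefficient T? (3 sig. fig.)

T = 0.647

The wavenumbers are k₁ = √(2mE)/ℏ = 3.077 on the left and k₂ = √(2m(E − U))/ℏ = 0.7845 on the right.
Matching ψ and ψ′ at x = 0 gives r = (k₁ − k₂)/(k₁ + k₂), so R = r² = 0.3525 and T = 1 − R = 0.6475.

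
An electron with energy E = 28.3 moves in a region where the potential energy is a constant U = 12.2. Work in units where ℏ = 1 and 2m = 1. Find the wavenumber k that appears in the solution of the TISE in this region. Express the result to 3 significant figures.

k = 4.01

With E > U the solution is oscillatory, ψ ∝ e^{±ikx} with k = √(2m(E − U))/ℏ.
k = √(2 × 0.5 × 16.1) = 4.012.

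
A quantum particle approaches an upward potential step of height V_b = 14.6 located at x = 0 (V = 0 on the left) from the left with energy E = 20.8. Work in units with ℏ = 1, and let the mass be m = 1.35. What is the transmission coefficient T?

The wavenumbers are k₁ = √(2mE)/ℏ = 7.494 on the left and k₂ = √(2m(E − V_b))/ℏ = 4.091 on the right.
Continuity of ψ and ψ′ at the step yields the reflection amplitude r = (k₁ − k₂)/(k₁ + k₂) = 0.2937; thus R = |r|² = 0.08625, T = 0.9137.

T = 0.914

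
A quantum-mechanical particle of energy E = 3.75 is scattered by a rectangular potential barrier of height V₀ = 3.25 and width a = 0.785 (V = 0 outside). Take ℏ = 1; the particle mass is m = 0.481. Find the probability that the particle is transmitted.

Above the barrier the interior wavenumber is k₂ = √(2m(E − V₀))/ℏ = 0.6935, giving phase k₂a = 0.5444.
Matching at both interfaces gives T⁻¹ = 1 + V₀² sin²(k₂a) / [4E(E − V₀)] = 1.378, hence T = 0.726.

T = 0.726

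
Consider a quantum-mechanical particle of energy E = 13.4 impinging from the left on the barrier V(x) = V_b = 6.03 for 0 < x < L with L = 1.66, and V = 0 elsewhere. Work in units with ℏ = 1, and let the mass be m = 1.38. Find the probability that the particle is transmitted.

T = 0.926

Above the barrier the interior wavenumber is k₂ = √(2m(E − V_b))/ℏ = 4.510, giving phase k₂L = 7.487.
Matching at both interfaces gives T⁻¹ = 1 + V_b² sin²(k₂L) / [4E(E − V_b)] = 1.080, hence T = 0.926.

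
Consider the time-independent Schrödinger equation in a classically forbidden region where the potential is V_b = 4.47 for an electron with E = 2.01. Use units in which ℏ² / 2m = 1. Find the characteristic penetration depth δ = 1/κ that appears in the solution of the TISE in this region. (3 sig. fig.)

δ = 0.638

Since E < V_b the TISE in this region is ψ'' = κ²ψ with κ = √(2m(V_b − E))/ℏ.
κ = √(2 × 0.5 × 2.46) = 1.568. The penetration depth is δ = 1/κ = 0.638.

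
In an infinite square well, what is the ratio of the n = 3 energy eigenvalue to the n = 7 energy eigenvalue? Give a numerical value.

0.183673

Since E_n ∝ n², the ratio is (3/7)² = 0.183673.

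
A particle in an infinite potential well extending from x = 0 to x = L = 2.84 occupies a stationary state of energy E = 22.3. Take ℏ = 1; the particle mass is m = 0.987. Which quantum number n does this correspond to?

n = 6

For an infinite well E_n = n²π²ℏ²/(2mL²), so n = (L/πℏ)√(2mE).
n = (2.84/π) × √(2 × 0.987 × 22.3) = 5.998 → n = 6.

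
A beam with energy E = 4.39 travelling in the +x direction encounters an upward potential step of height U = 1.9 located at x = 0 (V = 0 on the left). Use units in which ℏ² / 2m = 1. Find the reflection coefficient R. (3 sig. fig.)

The wavenumbers are k₁ = √(2mE)/ℏ = 2.095 on the left and k₂ = √(2m(E − U))/ℏ = 1.578 on the right.
Matching ψ and ψ′ at x = 0 gives r = (k₁ − k₂)/(k₁ + k₂), so R = r² = 0.01983 and T = 1 − R = 0.9802.

R = 0.0198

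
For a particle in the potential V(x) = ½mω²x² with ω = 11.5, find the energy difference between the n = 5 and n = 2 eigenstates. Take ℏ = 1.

ΔE = 34.5

E_n = ℏω(n + ½), so ΔE = (5 − 2) ℏω = 3 × 11.5 = 34.50.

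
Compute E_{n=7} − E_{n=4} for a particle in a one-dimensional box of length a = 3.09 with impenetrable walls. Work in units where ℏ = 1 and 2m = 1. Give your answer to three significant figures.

E_n = n²π²ℏ²/(2ma²), so ΔE = (7² − 4²) π²ℏ²/(2ma²).
ΔE = 33 × π² / (2 × 0.5 × 3.09²) = 34.11.

ΔE = 34.1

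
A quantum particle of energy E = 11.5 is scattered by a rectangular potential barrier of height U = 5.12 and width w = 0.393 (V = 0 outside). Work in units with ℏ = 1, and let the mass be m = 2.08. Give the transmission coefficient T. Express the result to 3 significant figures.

T = 0.933

Above the barrier the interior wavenumber is k₂ = √(2m(E − U))/ℏ = 5.152, giving phase k₂w = 2.025.
T = [1 + U² sin²(k₂w) / (4E(E − U))]⁻¹ = 1/1.072 = 0.933.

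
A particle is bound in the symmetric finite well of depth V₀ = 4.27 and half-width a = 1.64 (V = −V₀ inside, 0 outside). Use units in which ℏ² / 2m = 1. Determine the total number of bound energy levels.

N = 3

Define the well-strength parameter z₀ = (a/ℏ)√(2mV₀) = 1.64 × √(2·0.5·4.27) = 3.389.
A new bound state (alternating even/odd) appears each time z₀ passes a multiple of π/2, so N = ⌊2z₀/π⌋ + 1 = ⌊2.157⌋ + 1 = 3.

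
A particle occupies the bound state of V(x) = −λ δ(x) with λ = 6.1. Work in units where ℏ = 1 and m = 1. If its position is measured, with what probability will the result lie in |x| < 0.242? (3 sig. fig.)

The normalised bound state is ψ = √κ e^{−κ|x|} with κ = mλ/ℏ² = 6.100.
P(|x| < d) = ∫_{−d}^{d} κ e^{−2κ|x|} dx = 1 − e^{−2κd} = 1 − e^{−2.952} = 0.9478.

P = 0.948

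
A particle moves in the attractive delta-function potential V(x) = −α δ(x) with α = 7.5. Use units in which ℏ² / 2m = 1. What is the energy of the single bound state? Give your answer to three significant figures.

For x ≠ 0 the bound state is ψ ∝ e^{−κ|x|}; integrating the TISE across the delta gives the cusp condition 2κ = 2mα/ℏ², so κ = 3.750.
Then E = −ℏ²κ²/(2m) = −mα²/(2ℏ²) = -14.06.

E = -14.1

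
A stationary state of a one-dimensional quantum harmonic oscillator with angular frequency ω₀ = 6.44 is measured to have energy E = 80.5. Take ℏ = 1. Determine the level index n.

Invert E_n = (n + ½)ℏω₀: n = E/ℏω₀ − ½ = 12.000, so n = 12.

n = 12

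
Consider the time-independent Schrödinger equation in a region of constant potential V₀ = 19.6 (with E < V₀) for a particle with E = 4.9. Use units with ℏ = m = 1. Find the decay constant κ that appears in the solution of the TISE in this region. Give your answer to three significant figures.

Since E < V₀ the TISE in this region is ψ'' = κ²ψ with κ = √(2m(V₀ − E))/ℏ.
κ = √(2 × 1 × 14.7) = 5.422.

κ = 5.42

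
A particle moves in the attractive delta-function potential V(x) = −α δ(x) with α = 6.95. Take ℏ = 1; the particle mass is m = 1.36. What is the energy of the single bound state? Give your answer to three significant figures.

For x ≠ 0 the bound state is ψ ∝ e^{−κ|x|}; integrating the TISE across the delta gives the cusp condition 2κ = 2mα/ℏ², so κ = 9.452.
Then E = −ℏ²κ²/(2m) = −mα²/(2ℏ²) = -32.85.

E = -32.8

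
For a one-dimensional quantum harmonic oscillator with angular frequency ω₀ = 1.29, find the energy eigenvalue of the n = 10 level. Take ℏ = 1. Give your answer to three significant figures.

E = 13.5

The oscillator eigenvalues are E_n = ℏω₀(n + ½), so E_10 = 1.29 × 10.5 = 13.55.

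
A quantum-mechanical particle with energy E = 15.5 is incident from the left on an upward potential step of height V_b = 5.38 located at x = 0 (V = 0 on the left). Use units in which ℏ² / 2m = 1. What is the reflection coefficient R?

The wavenumbers are k₁ = √(2mE)/ℏ = 3.937 on the left and k₂ = √(2m(E − V_b))/ℏ = 3.181 on the right.
Matching ψ and ψ′ at x = 0 gives r = (k₁ − k₂)/(k₁ + k₂), so R = r² = 0.01127 and T = 1 − R = 0.9887.

R = 0.0113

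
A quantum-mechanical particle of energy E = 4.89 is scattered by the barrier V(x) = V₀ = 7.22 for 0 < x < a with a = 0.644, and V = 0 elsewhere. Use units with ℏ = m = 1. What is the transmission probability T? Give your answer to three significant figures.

Since E < V₀ the interior solution is evanescent with decay constant κ = √(2m(V₀ − E))/ℏ = 2.159.
κa = 1.390, sinh(κa) = 1.883.
The exact tunnelling result is T⁻¹ = 1 + V₀² sinh²(κa) / [4E(V₀ − E)] = 5.057, so T = 0.198.

T = 0.198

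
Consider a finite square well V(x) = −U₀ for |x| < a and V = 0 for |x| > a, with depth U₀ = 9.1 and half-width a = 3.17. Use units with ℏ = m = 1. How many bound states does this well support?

N = 9

Define the well-strength parameter z₀ = (a/ℏ)√(2mU₀) = 3.17 × √(2·1·9.1) = 13.52.
The even/odd transcendental equations gain one root per π/2 in z₀, giving N = 1 + ⌊2z₀/π⌋ = 1 + ⌊8.609⌋ = 9.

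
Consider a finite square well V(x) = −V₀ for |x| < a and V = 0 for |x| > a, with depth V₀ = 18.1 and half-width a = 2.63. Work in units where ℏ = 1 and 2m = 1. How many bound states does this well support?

The dimensionless depth is z₀ = a√(2mV₀)/ℏ = 2.63 × √(18.10) = 11.19.
A new bound state (alternating even/odd) appears each time z₀ passes a multiple of π/2, so N = ⌊2z₀/π⌋ + 1 = ⌊7.123⌋ + 1 = 8.

N = 8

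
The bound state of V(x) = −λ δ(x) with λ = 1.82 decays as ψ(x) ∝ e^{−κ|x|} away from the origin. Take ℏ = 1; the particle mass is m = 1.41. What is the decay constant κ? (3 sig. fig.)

Integrating the TISE across x = 0 gives the cusp condition ψ'(0⁺) − ψ'(0⁻) = −(2mλ/ℏ²)ψ(0).
With ψ ∝ e^{−κ|x|} this yields −2κ = −2mλ/ℏ², so κ = mλ/ℏ² = 2.566.

κ = 2.57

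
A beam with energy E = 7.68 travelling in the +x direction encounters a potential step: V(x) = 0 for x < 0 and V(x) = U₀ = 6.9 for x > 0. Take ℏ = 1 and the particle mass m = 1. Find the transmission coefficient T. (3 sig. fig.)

T = 0.733

On each side the TISE gives plane waves with k = √(2m(E − V))/ℏ: k₁ = √(2·1·7.68) = 3.919, k₂ = √(2·1·0.78) = 1.249.
Matching ψ and ψ′ at x = 0 gives r = (k₁ − k₂)/(k₁ + k₂), so R = r² = 0.2669 and T = 1 − R = 0.7331.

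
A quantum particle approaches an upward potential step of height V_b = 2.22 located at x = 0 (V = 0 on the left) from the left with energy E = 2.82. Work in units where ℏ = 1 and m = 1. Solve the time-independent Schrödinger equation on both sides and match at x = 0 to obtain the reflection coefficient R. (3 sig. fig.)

R = 0.136

On each side the TISE gives plane waves with k = √(2m(E − V))/ℏ: k₁ = √(2·1·2.82) = 2.375, k₂ = √(2·1·0.6) = 1.095.
Continuity of ψ and ψ′ at the step yields the reflection amplitude r = (k₁ − k₂)/(k₁ + k₂) = 0.3687; thus R = |r|² = 0.1359, T = 0.8641.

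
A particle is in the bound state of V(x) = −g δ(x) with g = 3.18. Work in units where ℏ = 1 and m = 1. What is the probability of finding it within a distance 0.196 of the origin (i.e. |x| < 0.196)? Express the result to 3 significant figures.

P = 0.713

The normalised bound state is ψ = √κ e^{−κ|x|} with κ = mg/ℏ² = 3.180.
P(|x| < d) = ∫_{−d}^{d} κ e^{−2κ|x|} dx = 1 − e^{−2κd} = 1 − e^{−1.247} = 0.7125.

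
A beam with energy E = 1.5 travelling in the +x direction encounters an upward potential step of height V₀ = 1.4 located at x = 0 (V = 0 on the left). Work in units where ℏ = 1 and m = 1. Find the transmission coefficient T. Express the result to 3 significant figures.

On each side the TISE gives plane waves with k = √(2m(E − V))/ℏ: k₁ = √(2·1·1.5) = 1.732, k₂ = √(2·1·0.1) = 0.4472.
Matching ψ and ψ′ at x = 0 gives r = (k₁ − k₂)/(k₁ + k₂), so R = r² = 0.3476 and T = 1 − R = 0.6524.

T = 0.652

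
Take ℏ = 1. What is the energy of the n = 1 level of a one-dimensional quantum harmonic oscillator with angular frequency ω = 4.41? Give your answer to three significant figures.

The oscillator eigenvalues are E_n = ℏω(n + ½), so E_1 = 4.41 × 1.5 = 6.615.

E = 6.62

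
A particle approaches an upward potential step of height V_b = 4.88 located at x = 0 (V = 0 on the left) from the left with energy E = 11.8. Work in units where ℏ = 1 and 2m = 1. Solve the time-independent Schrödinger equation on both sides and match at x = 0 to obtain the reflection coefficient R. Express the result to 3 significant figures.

On each side the TISE gives plane waves with k = √(2m(E − V))/ℏ: k₁ = √(2·½·11.8) = 3.435, k₂ = √(2·½·6.92) = 2.631.
Matching ψ and ψ′ at x = 0 gives r = (k₁ − k₂)/(k₁ + k₂), so R = r² = 0.01759 and T = 1 − R = 0.9824.

R = 0.0176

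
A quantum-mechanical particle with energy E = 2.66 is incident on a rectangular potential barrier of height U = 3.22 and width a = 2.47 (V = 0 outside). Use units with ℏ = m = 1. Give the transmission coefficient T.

T = 0.0123

E < U: inside the barrier ψ ∝ e^{±κx} with κ = √(2m(U − E))/ℏ = 1.058.
κa = 2.614, sinh(κa) = 6.790.
The exact tunnelling result is T⁻¹ = 1 + U² sinh²(κa) / [4E(U − E)] = 81.23, so T = 0.0123.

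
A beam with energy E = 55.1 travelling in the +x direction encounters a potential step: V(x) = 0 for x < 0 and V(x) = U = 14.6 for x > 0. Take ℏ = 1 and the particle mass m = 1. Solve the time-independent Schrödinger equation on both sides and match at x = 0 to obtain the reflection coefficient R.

The wavenumbers are k₁ = √(2mE)/ℏ = 10.50 on the left and k₂ = √(2m(E − U))/ℏ = 9.000 on the right.
Continuity of ψ and ψ′ at the step yields the reflection amplitude r = (k₁ − k₂)/(k₁ + k₂) = 0.07681; thus R = |r|² = 0.005900, T = 0.9941.

R = 0.00590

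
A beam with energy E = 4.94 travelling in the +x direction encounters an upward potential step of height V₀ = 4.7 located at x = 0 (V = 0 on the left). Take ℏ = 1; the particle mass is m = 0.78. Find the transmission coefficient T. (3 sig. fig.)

T = 0.592

On each side the TISE gives plane waves with k = √(2m(E − V))/ℏ: k₁ = √(2·0.78·4.94) = 2.776, k₂ = √(2·0.78·0.24) = 0.6119.
Matching ψ and ψ′ at x = 0 gives r = (k₁ − k₂)/(k₁ + k₂), so R = r² = 0.4080 and T = 1 − R = 0.5920.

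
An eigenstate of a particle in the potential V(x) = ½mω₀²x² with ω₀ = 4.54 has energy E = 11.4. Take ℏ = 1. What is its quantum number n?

n = 2

Invert E_n = (n + ½)ℏω₀: n = E/ℏω₀ − ½ = 2.011, so n = 2.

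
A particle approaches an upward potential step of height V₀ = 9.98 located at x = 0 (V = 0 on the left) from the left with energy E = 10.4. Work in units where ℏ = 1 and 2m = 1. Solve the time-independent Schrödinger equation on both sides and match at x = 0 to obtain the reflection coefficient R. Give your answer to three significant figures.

R = 0.443

On each side the TISE gives plane waves with k = √(2m(E − V))/ℏ: k₁ = √(2·½·10.4) = 3.225, k₂ = √(2·½·0.42) = 0.6481.
Matching ψ and ψ′ at x = 0 gives r = (k₁ − k₂)/(k₁ + k₂), so R = r² = 0.4427 and T = 1 − R = 0.5573.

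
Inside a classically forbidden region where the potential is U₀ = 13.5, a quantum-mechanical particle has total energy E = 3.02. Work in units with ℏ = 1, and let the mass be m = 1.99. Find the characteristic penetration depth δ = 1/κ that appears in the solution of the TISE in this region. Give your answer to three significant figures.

Since E < U₀ the TISE in this region is ψ'' = κ²ψ with κ = √(2m(U₀ − E))/ℏ.
κ = √(2 × 1.99 × 10.48) = 6.458. The penetration depth is δ = 1/κ = 0.155.

δ = 0.155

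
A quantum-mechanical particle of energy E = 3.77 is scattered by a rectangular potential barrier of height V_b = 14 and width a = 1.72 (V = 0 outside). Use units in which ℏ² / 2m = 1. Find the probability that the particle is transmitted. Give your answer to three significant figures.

T = 0.0000524

Since E < V_b the interior solution is evanescent with decay constant κ = √(2m(V_b − E))/ℏ = 3.198.
κa = 5.501, sinh(κa) = 122.5.
Matching ψ, ψ′ at both faces gives T = [1 + V_b² sinh²(κa) / (4E(V_b − E))]⁻¹ = 1/19070 = 0.0000524.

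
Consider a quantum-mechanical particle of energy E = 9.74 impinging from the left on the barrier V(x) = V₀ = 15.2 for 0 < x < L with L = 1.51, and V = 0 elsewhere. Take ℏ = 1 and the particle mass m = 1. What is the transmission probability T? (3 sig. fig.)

T = 0.000171

E < V₀: inside the barrier ψ ∝ e^{±κx} with κ = √(2m(V₀ − E))/ℏ = 3.305.
κL = 4.990, sinh(κL) = 73.45.
The exact tunnelling result is T⁻¹ = 1 + V₀² sinh²(κL) / [4E(V₀ − E)] = 5861, so T = 0.000171.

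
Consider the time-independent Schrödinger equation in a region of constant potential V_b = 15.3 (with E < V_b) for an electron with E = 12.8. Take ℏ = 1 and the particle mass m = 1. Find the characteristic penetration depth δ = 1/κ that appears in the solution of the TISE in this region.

Since E < V_b the TISE in this region is ψ'' = κ²ψ with κ = √(2m(V_b − E))/ℏ.
κ = √(2 × 1 × 2.5) = 2.236. The penetration depth is δ = 1/κ = 0.447.

δ = 0.447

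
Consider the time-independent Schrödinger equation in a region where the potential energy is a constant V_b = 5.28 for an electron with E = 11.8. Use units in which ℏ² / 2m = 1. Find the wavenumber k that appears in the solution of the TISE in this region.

k = 2.55

With E > V_b the solution is oscillatory, ψ ∝ e^{±ikx} with k = √(2m(E − V_b))/ℏ.
k = √(2 × 0.5 × 6.52) = 2.553.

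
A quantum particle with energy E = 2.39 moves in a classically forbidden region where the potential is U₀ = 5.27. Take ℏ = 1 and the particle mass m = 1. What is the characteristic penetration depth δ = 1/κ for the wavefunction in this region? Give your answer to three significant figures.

Since E < U₀ the TISE in this region is ψ'' = κ²ψ with κ = √(2m(U₀ − E))/ℏ.
κ = √(2 × 1 × 2.88) = 2.400. The penetration depth is δ = 1/κ = 0.417.

δ = 0.417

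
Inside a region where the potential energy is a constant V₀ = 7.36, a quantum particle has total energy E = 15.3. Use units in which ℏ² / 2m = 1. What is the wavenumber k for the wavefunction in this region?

k = 2.82

With E > V₀ the solution is oscillatory, ψ ∝ e^{±ikx} with k = √(2m(E − V₀))/ℏ.
k = √(2 × 0.5 × 7.94) = 2.818.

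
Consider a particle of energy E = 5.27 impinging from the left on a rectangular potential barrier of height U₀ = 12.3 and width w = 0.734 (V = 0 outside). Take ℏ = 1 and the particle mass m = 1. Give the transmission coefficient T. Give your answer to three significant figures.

T = 0.0158

E < U₀: inside the barrier ψ ∝ e^{±κx} with κ = √(2m(U₀ − E))/ℏ = 3.750.
κw = 2.752, sinh(κw) = 7.807.
The exact tunnelling result is T⁻¹ = 1 + U₀² sinh²(κw) / [4E(U₀ − E)] = 63.22, so T = 0.0158.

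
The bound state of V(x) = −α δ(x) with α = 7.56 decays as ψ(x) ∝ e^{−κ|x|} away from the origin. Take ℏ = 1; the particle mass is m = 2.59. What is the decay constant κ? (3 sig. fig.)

κ = 19.6

Integrate −(ℏ²/2m)ψ'' − αδ(x)ψ = Eψ from −ε to +ε: the ψ'' term gives ψ'(0⁺) − ψ'(0⁻) and the δ term gives −(2mα/ℏ²)ψ(0).
With ψ ∝ e^{−κ|x|} this yields −2κ = −2mα/ℏ², so κ = mα/ℏ² = 19.58.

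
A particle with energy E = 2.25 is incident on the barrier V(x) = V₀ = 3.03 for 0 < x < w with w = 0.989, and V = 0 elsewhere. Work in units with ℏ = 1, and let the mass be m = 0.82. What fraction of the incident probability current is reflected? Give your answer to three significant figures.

Since E < V₀ the interior solution is evanescent with decay constant κ = √(2m(V₀ − E))/ℏ = 1.131.
κw = 1.119, sinh(κw) = 1.367.
Matching ψ, ψ′ at both faces gives T = [1 + V₀² sinh²(κw) / (4E(V₀ − E))]⁻¹ = 1/3.443 = 0.290.
R = 1 − T = 0.710.

R = 0.710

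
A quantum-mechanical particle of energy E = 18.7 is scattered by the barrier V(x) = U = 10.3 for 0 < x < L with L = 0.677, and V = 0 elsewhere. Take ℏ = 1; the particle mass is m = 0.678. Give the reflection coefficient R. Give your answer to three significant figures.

E > U: inside the barrier k₂ = √(2m(E − U))/ℏ = 3.375, k₂L = 2.285.
T = [1 + U² sin²(k₂L) / (4E(E − U))]⁻¹ = 1/1.096 = 0.912.
R = 1 − T = 0.0879.

R = 0.0879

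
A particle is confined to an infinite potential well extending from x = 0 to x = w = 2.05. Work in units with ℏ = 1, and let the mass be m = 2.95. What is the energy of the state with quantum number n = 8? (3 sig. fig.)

The infinite-well eigenfunctions ψ_n = √(2/w) sin(nπx/w) vanish at both walls, giving E_n = n²π²ℏ²/(2mw²).
E_8 = 8² × π² / (2 × 2.95 × 2.05²) = 25.48.

E = 25.5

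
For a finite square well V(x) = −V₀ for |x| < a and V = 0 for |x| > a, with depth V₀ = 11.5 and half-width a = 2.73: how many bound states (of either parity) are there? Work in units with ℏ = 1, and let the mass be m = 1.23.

N = 10

The dimensionless depth is z₀ = a√(2mV₀)/ℏ = 2.73 × √(28.29) = 14.52.
A new bound state (alternating even/odd) appears each time z₀ passes a multiple of π/2, so N = ⌊2z₀/π⌋ + 1 = ⌊9.244⌋ + 1 = 10.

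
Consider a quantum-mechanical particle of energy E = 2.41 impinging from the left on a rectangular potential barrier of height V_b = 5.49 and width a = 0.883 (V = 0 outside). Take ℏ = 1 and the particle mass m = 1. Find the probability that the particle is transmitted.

Since E < V_b the interior solution is evanescent with decay constant κ = √(2m(V_b − E))/ℏ = 2.482.
κa = 2.192, sinh(κa) = 4.419.
Matching ψ, ψ′ at both faces gives T = [1 + V_b² sinh²(κa) / (4E(V_b − E))]⁻¹ = 1/20.82 = 0.0480.

T = 0.0480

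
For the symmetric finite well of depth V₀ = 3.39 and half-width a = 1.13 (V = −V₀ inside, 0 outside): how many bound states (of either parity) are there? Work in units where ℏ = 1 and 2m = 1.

The dimensionless depth is z₀ = a√(2mV₀)/ℏ = 1.13 × √(3.390) = 2.081.
A new bound state (alternating even/odd) appears each time z₀ passes a multiple of π/2, so N = ⌊2z₀/π⌋ + 1 = ⌊1.325⌋ + 1 = 2.

N = 2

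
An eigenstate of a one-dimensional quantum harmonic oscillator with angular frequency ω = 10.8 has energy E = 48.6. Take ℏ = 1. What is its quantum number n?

n = 4

E_n = ℏω(n + ½) ⇒ n = E/(ℏω) − ½ = 48.6/10.8 − 0.5 = 4.000 → n = 4.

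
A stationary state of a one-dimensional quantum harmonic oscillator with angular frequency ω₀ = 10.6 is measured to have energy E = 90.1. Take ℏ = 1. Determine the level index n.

E_n = ℏω₀(n + ½) ⇒ n = E/(ℏω₀) − ½ = 90.1/10.6 − 0.5 = 8.000 → n = 8.

n = 8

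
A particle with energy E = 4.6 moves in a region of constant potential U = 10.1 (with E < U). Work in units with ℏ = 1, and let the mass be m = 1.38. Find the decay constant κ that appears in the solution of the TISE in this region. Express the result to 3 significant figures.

κ = 3.90

Since E < U the TISE in this region is ψ'' = κ²ψ with κ = √(2m(U − E))/ℏ.
κ = √(2 × 1.38 × 5.5) = 3.896.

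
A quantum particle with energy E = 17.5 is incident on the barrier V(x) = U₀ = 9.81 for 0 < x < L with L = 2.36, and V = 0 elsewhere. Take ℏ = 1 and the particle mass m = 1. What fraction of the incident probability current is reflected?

E > U₀: inside the barrier k₂ = √(2m(E − U₀))/ℏ = 3.922, k₂L = 9.255.
T = [1 + U₀² sin²(k₂L) / (4E(E − U₀))]⁻¹ = 1/1.005 = 0.995.
R = 1 − T = 0.00506.

R = 0.00506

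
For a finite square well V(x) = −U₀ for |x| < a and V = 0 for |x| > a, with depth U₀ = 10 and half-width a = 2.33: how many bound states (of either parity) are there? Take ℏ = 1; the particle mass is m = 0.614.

N = 6

The dimensionless depth is z₀ = a√(2mU₀)/ℏ = 2.33 × √(12.28) = 8.165.
The even/odd transcendental equations gain one root per π/2 in z₀, giving N = 1 + ⌊2z₀/π⌋ = 1 + ⌊5.198⌋ = 6.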